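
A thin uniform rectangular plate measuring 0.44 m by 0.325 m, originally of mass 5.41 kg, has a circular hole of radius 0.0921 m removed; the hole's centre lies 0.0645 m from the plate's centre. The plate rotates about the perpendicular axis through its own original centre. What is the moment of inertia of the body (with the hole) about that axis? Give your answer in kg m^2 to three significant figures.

Unpierced body about its centre: I₀ = (1/12)M(a²+b²) = (1/12)(5.41)[(0.44)² + (0.325)²] = 0.1349 kg m^2.
The removed disk has mass m = M·πr²/(ab) = (5.41)·π(0.0921)²/(0.44·0.325) = 1.0082 kg (same uniform areal density).
Its moment of inertia about the rotation axis (parallel-axis theorem): I_hole = (1/2)mr² + md² = (1/2)(1.0082)(0.0921)² + (1.0082)(0.0645)² = 0.00847 kg m^2.
Treating the hole as negative mass, I = I₀ − I_hole = 0.1349 − 0.00847 = 0.12643 kg m^2.

0.126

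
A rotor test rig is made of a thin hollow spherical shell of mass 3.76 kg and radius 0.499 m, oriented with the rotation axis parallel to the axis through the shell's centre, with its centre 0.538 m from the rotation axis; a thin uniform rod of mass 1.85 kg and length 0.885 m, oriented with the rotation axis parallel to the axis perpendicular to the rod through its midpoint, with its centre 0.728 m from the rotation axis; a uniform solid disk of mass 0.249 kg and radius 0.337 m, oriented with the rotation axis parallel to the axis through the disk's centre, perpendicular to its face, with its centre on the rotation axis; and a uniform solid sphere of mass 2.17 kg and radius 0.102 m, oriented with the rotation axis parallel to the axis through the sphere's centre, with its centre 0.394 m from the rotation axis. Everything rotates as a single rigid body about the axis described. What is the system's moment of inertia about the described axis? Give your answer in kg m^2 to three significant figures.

Spherical shell: I_cm = (2/3)MR² = (2/3)(3.76)(0.499)² = 0.62416 kg m^2; centre at d = 0.538 m, so the parallel axis theorem gives I = 0.62416 + (3.76)(0.538)² = 1.7125 kg m^2.
Thin rod: I_cm = (1/12)ML² = (1/12)(1.85)(0.885)² = 0.12075 kg m^2; centre at d = 0.728 m, so the parallel axis theorem gives I = 0.12075 + (1.85)(0.728)² = 1.1012 kg m^2.
Solid disk: I_cm = (1/2)MR² = (1/2)(0.249)(0.337)² = 0.014139 kg m^2; axis through the centre, so I = 0.014139 kg m^2.
Solid sphere: I_cm = (2/5)MR² = (2/5)(2.17)(0.102)² = 0.0090307 kg m^2; centre at d = 0.394 m, so the parallel axis theorem gives I = 0.0090307 + (2.17)(0.394)² = 0.34589 kg m^2.
Total I = 1.7125 + 1.1012 + 0.014139 + 0.34589 = 3.1737 kg m^2.

3.17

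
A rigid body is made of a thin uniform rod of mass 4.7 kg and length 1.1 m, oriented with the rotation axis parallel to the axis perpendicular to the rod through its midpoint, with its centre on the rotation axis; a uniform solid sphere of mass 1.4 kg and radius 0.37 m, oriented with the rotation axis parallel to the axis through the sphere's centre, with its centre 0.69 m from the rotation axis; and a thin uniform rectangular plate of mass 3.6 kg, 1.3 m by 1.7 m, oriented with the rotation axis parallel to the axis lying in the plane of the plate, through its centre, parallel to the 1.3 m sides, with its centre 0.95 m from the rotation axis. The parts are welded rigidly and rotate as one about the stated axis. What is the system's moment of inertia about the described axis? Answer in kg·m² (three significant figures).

5.33

Thin rod: I_cm = (1/12)ML² = (1/12)(4.7)(1.1)² = 0.47392 kg·m²; axis through the centre, so I = 0.47392 kg·m².
Solid sphere: I_cm = (2/5)MR² = (2/5)(1.4)(0.37)² = 0.076664 kg·m²; centre at d = 0.69 m, so the parallel axis theorem gives I = 0.076664 + (1.4)(0.69)² = 0.7432 kg·m².
Rectangular plate: I_cm = (1/12)Mb² = (1/12)(3.6)(1.7)² = 0.867 kg·m²; centre at d = 0.95 m, so the parallel axis theorem gives I = 0.867 + (3.6)(0.95)² = 4.116 kg·m².
Total I = 0.47392 + 0.7432 + 4.116 = 5.3331 kg·m².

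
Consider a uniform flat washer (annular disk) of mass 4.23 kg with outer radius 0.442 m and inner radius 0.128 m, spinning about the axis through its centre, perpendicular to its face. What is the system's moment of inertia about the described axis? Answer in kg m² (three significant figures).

I_cm = (1/2)M(R²+r²) = (1/2)(4.23)[(0.442)² + (0.128)²] = 0.44785 kg m²; axis through the centre, so I = 0.44785 kg m².

0.448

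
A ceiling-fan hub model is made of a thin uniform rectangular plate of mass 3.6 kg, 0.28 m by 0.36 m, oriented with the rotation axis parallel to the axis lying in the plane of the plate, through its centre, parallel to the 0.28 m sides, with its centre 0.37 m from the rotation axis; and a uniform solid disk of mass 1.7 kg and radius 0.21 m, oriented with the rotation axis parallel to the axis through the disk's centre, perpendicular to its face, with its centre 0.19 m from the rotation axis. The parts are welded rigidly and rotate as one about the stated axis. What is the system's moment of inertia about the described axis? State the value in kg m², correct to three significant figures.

Rectangular plate: I_cm = (1/12)Mb² = (1/12)(3.6)(0.36)² = 0.03888 kg m²; centre at d = 0.37 m, so the parallel axis theorem gives I = 0.03888 + (3.6)(0.37)² = 0.53172 kg m².
Solid disk: I_cm = (1/2)MR² = (1/2)(1.7)(0.21)² = 0.037485 kg m²; centre at d = 0.19 m, so the parallel axis theorem gives I = 0.037485 + (1.7)(0.19)² = 0.098855 kg m².
Total I = 0.53172 + 0.098855 = 0.63057 kg m².

0.631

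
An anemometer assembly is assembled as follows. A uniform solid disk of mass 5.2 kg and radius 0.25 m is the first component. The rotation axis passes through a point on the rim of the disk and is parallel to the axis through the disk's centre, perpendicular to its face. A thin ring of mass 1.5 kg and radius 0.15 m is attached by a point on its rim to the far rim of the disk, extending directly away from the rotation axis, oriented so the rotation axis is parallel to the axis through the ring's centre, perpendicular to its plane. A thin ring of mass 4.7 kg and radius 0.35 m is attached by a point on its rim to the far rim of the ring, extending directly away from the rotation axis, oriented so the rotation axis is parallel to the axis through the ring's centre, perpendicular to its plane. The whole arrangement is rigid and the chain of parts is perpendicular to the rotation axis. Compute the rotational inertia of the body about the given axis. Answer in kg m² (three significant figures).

Solid disk: I_cm = (1/2)MR² = (1/2)(5.2)(0.25)² = 0.1625 kg m²; centre at d = 0.25 m, so the parallel axis theorem gives I = 0.1625 + (5.2)(0.25)² = 0.4875 kg m².
Thin ring: I_cm = MR² = (1.5)(0.15)² = 0.03375 kg m²; centre at d = 0.25 + 0.25 + 0.15 = 0.65 m, so the parallel axis theorem gives I = 0.03375 + (1.5)(0.65)² = 0.6675 kg m².
Thin ring: I_cm = MR² = (4.7)(0.35)² = 0.57575 kg m²; centre at d = 0.25 + 0.25 + 0.15 + 0.15 + 0.35 = 1.15 m, so the parallel axis theorem gives I = 0.57575 + (4.7)(1.15)² = 6.7915 kg m².
Total I = 0.4875 + 0.6675 + 6.7915 = 7.9465 kg m².

7.95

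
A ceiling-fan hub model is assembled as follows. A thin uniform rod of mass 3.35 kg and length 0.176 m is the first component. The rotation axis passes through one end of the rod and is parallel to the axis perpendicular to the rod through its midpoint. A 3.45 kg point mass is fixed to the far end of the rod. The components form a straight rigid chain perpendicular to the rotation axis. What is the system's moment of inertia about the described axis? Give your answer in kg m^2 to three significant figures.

Thin rod: I_cm = (1/12)ML² = (1/12)(3.35)(0.176)² = 0.0086475 kg m^2; centre at d = 0.088 m, so I = I_cm + Md² gives I = 0.0086475 + (3.35)(0.088)² = 0.03459 kg m^2.
Point mass: I_cm = 0; centre at d = 0.088 + 0.088 = 0.176 m, so I = I_cm + Md² gives I = 0 + (3.45)(0.176)² = 0.10687 kg m^2.
Total I = 0.03459 + 0.10687 = 0.14146 kg m^2.

0.141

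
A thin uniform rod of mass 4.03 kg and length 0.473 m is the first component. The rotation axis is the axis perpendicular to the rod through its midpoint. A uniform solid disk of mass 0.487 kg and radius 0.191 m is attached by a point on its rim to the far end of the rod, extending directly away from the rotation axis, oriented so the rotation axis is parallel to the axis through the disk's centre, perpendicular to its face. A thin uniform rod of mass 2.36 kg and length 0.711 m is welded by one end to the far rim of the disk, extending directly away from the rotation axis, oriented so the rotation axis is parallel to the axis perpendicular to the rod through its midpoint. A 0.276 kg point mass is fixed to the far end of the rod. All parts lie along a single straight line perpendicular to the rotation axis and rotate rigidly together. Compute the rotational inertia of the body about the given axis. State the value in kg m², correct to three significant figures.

Thin rod: I_cm = (1/12)ML² = (1/12)(4.03)(0.473)² = 0.075136 kg m²; axis through the centre, so I = 0.075136 kg m².
Solid disk: I_cm = (1/2)MR² = (1/2)(0.487)(0.191)² = 0.0088831 kg m²; centre at d = 0.2365 + 0.191 = 0.4275 m, so I = I_cm + Md² gives I = 0.0088831 + (0.487)(0.4275)² = 0.097885 kg m².
Thin rod: I_cm = (1/12)ML² = (1/12)(2.36)(0.711)² = 0.099419 kg m²; centre at d = 0.2365 + 0.191 + 0.191 + 0.3555 = 0.974 m, so I = I_cm + Md² gives I = 0.099419 + (2.36)(0.974)² = 2.3383 kg m².
Point mass: I_cm = 0; centre at d = 0.2365 + 0.191 + 0.191 + 0.3555 + 0.3555 = 1.3295 m, so I = I_cm + Md² gives I = 0 + (0.276)(1.3295)² = 0.48785 kg m².
Total I = 0.075136 + 0.097885 + 2.3383 + 0.48785 = 2.9992 kg m².

3.00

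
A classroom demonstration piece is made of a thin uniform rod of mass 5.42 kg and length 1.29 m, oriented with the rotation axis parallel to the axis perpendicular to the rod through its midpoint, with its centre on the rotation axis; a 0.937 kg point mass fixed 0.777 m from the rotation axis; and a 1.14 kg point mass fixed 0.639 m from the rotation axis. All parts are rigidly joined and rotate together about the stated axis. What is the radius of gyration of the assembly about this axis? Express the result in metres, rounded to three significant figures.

0.488

Thin rod: I_cm = (1/12)ML² = (1/12)(5.42)(1.29)² = 0.75162 kg m^2; axis through the centre, so I = 0.75162 kg m^2.
Point mass: I_cm = 0; centre at d = 0.777 m, so I = I_cm + Md² gives I = 0 + (0.937)(0.777)² = 0.56569 kg m^2.
Point mass: I_cm = 0; centre at d = 0.639 m, so I = I_cm + Md² gives I = 0 + (1.14)(0.639)² = 0.46549 kg m^2.
Total I = 1.7828 kg m^2; total mass M = 7.497 kg.
k = √(I/M) = √(1.7828/7.497) = 0.48765 m.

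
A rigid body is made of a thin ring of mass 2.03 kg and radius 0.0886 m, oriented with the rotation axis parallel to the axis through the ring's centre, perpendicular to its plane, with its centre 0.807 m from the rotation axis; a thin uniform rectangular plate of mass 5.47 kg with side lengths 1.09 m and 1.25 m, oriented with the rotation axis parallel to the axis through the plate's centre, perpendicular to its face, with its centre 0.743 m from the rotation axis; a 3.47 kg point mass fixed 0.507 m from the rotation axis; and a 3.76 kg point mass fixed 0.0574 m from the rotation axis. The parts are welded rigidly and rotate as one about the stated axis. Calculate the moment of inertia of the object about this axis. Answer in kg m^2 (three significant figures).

6.52

Thin ring: I_cm = MR² = (2.03)(0.0886)² = 0.015935 kg m^2; centre at d = 0.807 m, so the parallel axis theorem gives I = 0.015935 + (2.03)(0.807)² = 1.338 kg m^2.
Rectangular plate: I_cm = (1/12)M(a²+b²) = (1/12)(5.47)[(1.09)² + (1.25)²] = 1.2538 kg m^2; centre at d = 0.743 m, so the parallel axis theorem gives I = 1.2538 + (5.47)(0.743)² = 4.2735 kg m^2.
Point mass: I_cm = 0; centre at d = 0.507 m, so the parallel axis theorem gives I = 0 + (3.47)(0.507)² = 0.89196 kg m^2.
Point mass: I_cm = 0; centre at d = 0.0574 m, so the parallel axis theorem gives I = 0 + (3.76)(0.0574)² = 0.012388 kg m^2.
Total I = 1.338 + 4.2735 + 0.89196 + 0.012388 = 6.5158 kg m^2.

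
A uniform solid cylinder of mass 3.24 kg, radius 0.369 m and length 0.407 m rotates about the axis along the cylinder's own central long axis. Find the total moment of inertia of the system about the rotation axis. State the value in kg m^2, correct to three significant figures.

0.221

I_cm = (1/2)MR² = (1/2)(3.24)(0.369)² = 0.22058 kg m^2; axis through the centre, so I = 0.22058 kg m^2.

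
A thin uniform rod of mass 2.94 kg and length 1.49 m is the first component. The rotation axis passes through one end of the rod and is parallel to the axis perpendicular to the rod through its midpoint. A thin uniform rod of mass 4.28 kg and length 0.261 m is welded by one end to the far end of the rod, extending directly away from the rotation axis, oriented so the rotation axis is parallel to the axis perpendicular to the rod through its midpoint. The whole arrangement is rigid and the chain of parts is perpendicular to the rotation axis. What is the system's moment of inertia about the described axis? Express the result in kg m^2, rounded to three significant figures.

Thin rod: I_cm = (1/12)ML² = (1/12)(2.94)(1.49)² = 0.54392 kg m^2; centre at d = 0.745 m, so the parallel axis theorem gives I = 0.54392 + (2.94)(0.745)² = 2.1757 kg m^2.
Thin rod: I_cm = (1/12)ML² = (1/12)(4.28)(0.261)² = 0.024296 kg m^2; centre at d = 0.745 + 0.745 + 0.1305 = 1.6205 m, so the parallel axis theorem gives I = 0.024296 + (4.28)(1.6205)² = 11.264 kg m^2.
Total I = 2.1757 + 11.264 = 13.439 kg m^2.

13.4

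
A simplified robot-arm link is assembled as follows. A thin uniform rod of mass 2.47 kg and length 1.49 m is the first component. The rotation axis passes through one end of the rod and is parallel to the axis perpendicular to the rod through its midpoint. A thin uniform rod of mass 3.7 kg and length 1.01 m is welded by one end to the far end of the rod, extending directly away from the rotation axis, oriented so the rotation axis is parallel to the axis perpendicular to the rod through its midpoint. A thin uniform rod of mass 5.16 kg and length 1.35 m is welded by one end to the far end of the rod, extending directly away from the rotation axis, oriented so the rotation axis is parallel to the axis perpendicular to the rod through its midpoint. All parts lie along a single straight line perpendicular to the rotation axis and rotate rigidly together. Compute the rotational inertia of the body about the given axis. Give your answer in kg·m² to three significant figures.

69.7

Thin rod: I_cm = (1/12)ML² = (1/12)(2.47)(1.49)² = 0.45697 kg·m²; centre at d = 0.745 m, so the parallel axis theorem gives I = 0.45697 + (2.47)(0.745)² = 1.8279 kg·m².
Thin rod: I_cm = (1/12)ML² = (1/12)(3.7)(1.01)² = 0.31453 kg·m²; centre at d = 0.745 + 0.745 + 0.505 = 1.995 m, so the parallel axis theorem gives I = 0.31453 + (3.7)(1.995)² = 15.041 kg·m².
Thin rod: I_cm = (1/12)ML² = (1/12)(5.16)(1.35)² = 0.78368 kg·m²; centre at d = 0.745 + 0.745 + 0.505 + 0.505 + 0.675 = 3.175 m, so the parallel axis theorem gives I = 0.78368 + (5.16)(3.175)² = 52.8 kg·m².
Total I = 1.8279 + 15.041 + 52.8 = 69.668 kg·m².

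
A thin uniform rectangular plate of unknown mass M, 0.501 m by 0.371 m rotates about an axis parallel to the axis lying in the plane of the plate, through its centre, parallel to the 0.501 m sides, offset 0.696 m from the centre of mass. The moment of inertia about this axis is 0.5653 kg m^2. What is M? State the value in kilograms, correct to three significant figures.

I = I_cm + Md² = (1/12)Mb² + Md² = M·[0.0833333·(0.371)² + (0.696)²] = M·0.49589.
So M = 0.5653 / 0.49589 = 1.14 kg.

1.14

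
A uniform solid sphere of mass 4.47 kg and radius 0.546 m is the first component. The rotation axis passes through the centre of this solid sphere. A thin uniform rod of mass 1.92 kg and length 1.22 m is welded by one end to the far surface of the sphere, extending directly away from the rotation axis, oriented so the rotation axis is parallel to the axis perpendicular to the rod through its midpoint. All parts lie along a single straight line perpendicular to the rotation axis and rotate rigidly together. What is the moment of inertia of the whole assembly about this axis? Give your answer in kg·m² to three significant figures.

Solid sphere: I_cm = (2/5)MR² = (2/5)(4.47)(0.546)² = 0.53303 kg·m²; axis through the centre, so I = 0.53303 kg·m².
Thin rod: I_cm = (1/12)ML² = (1/12)(1.92)(1.22)² = 0.23814 kg·m²; centre at d = 0.546 + 0.61 = 1.156 m, so I = I_cm + Md² gives I = 0.23814 + (1.92)(1.156)² = 2.8039 kg·m².
Total I = 0.53303 + 2.8039 = 3.3369 kg·m².

3.34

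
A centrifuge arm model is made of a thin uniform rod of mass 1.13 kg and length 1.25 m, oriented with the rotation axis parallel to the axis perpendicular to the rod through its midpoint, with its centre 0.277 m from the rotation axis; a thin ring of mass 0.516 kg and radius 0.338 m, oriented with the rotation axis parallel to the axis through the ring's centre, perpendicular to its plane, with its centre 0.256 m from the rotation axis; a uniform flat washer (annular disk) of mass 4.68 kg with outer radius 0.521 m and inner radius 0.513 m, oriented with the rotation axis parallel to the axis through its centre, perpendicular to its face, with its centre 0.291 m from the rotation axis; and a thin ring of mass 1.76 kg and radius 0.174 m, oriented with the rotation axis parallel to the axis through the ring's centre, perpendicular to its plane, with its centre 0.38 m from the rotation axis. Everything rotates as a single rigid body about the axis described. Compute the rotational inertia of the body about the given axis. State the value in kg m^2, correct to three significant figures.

Thin rod: I_cm = (1/12)ML² = (1/12)(1.13)(1.25)² = 0.14714 kg m^2; centre at d = 0.277 m, so I = I_cm + Md² gives I = 0.14714 + (1.13)(0.277)² = 0.23384 kg m^2.
Thin ring: I_cm = MR² = (0.516)(0.338)² = 0.05895 kg m^2; centre at d = 0.256 m, so I = I_cm + Md² gives I = 0.05895 + (0.516)(0.256)² = 0.092766 kg m^2.
Annular disk: I_cm = (1/2)M(R²+r²) = (1/2)(4.68)[(0.521)² + (0.513)²] = 1.251 kg m^2; centre at d = 0.291 m, so I = I_cm + Md² gives I = 1.251 + (4.68)(0.291)² = 1.6473 kg m^2.
Thin ring: I_cm = MR² = (1.76)(0.174)² = 0.053286 kg m^2; centre at d = 0.38 m, so I = I_cm + Md² gives I = 0.053286 + (1.76)(0.38)² = 0.30743 kg m^2.
Total I = 0.23384 + 0.092766 + 1.6473 + 0.30743 = 2.2813 kg m^2.

2.28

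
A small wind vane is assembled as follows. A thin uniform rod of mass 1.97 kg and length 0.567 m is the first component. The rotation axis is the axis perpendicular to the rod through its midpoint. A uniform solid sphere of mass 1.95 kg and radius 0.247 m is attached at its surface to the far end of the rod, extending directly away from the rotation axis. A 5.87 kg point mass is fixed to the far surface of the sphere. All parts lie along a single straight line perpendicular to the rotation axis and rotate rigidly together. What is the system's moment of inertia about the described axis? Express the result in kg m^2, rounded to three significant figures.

4.20

Thin rod: I_cm = (1/12)ML² = (1/12)(1.97)(0.567)² = 0.052778 kg m^2; axis through the centre, so I = 0.052778 kg m^2.
Solid sphere: I_cm = (2/5)MR² = (2/5)(1.95)(0.247)² = 0.047587 kg m^2; centre at d = 0.2835 + 0.247 = 0.5305 m, so the parallel axis theorem gives I = 0.047587 + (1.95)(0.5305)² = 0.59638 kg m^2.
Point mass: I_cm = 0; centre at d = 0.2835 + 0.247 + 0.247 = 0.7775 m, so the parallel axis theorem gives I = 0 + (5.87)(0.7775)² = 3.5485 kg m^2.
Total I = 0.052778 + 0.59638 + 3.5485 = 4.1976 kg m^2.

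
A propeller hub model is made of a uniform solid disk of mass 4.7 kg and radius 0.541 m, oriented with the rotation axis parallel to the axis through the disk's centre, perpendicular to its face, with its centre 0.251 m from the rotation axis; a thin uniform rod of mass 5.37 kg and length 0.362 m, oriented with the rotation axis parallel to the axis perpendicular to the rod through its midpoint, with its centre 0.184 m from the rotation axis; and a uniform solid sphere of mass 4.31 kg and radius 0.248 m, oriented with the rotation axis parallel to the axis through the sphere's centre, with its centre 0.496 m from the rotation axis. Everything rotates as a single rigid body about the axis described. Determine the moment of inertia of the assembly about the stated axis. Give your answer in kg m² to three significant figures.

Solid disk: I_cm = (1/2)MR² = (1/2)(4.7)(0.541)² = 0.6878 kg m²; centre at d = 0.251 m, so the parallel axis theorem gives I = 0.6878 + (4.7)(0.251)² = 0.98391 kg m².
Thin rod: I_cm = (1/12)ML² = (1/12)(5.37)(0.362)² = 0.058642 kg m²; centre at d = 0.184 m, so the parallel axis theorem gives I = 0.058642 + (5.37)(0.184)² = 0.24045 kg m².
Solid sphere: I_cm = (2/5)MR² = (2/5)(4.31)(0.248)² = 0.10603 kg m²; centre at d = 0.496 m, so the parallel axis theorem gives I = 0.10603 + (4.31)(0.496)² = 1.1664 kg m².
Total I = 0.98391 + 0.24045 + 1.1664 = 2.3907 kg m².

2.39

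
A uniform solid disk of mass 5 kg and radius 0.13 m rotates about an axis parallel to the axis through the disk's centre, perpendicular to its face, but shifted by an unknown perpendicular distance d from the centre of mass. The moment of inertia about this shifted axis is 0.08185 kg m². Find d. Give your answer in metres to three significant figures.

About the centre-of-mass axis, I_cm = (1/2)MR² = (1/2)(5)(0.13)² = 0.04225 kg m².
Parallel axis theorem: I = I_cm + Md², so Md² = 0.08185 − 0.04225 = 0.0396 kg m².
d = √(0.0396 / 5) = 0.088994 m.

0.0890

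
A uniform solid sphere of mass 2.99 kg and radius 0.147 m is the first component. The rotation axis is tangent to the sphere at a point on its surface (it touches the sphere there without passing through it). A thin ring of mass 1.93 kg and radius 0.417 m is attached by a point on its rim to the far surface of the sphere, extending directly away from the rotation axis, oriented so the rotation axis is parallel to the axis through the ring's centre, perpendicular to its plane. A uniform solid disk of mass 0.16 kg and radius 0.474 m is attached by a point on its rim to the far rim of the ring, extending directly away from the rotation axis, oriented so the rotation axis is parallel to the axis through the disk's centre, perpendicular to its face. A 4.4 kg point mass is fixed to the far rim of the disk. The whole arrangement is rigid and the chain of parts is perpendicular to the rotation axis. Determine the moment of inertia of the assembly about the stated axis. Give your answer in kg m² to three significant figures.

20.8

Solid sphere: I_cm = (2/5)MR² = (2/5)(2.99)(0.147)² = 0.025844 kg m²; centre at d = 0.147 m, so I = I_cm + Md² gives I = 0.025844 + (2.99)(0.147)² = 0.090455 kg m².
Thin ring: I_cm = MR² = (1.93)(0.417)² = 0.33561 kg m²; centre at d = 0.147 + 0.147 + 0.417 = 0.711 m, so I = I_cm + Md² gives I = 0.33561 + (1.93)(0.711)² = 1.3113 kg m².
Solid disk: I_cm = (1/2)MR² = (1/2)(0.16)(0.474)² = 0.017974 kg m²; centre at d = 0.147 + 0.147 + 0.417 + 0.417 + 0.474 = 1.602 m, so I = I_cm + Md² gives I = 0.017974 + (0.16)(1.602)² = 0.4286 kg m².
Point mass: I_cm = 0; centre at d = 0.147 + 0.147 + 0.417 + 0.417 + 0.474 + 0.474 = 2.076 m, so I = I_cm + Md² gives I = 0 + (4.4)(2.076)² = 18.963 kg m².
Total I = 0.090455 + 1.3113 + 0.4286 + 18.963 = 20.793 kg m².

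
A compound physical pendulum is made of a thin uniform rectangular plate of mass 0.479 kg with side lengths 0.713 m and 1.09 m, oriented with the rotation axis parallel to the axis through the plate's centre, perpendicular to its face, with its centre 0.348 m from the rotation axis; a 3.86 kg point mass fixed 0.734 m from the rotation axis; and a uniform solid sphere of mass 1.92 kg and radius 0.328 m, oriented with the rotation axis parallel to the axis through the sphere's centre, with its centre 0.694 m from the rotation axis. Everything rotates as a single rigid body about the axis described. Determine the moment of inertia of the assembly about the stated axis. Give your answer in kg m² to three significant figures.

Rectangular plate: I_cm = (1/12)M(a²+b²) = (1/12)(0.479)[(0.713)² + (1.09)²] = 0.067717 kg m²; centre at d = 0.348 m, so I = I_cm + Md² gives I = 0.067717 + (0.479)(0.348)² = 0.12573 kg m².
Point mass: I_cm = 0; centre at d = 0.734 m, so I = I_cm + Md² gives I = 0 + (3.86)(0.734)² = 2.0796 kg m².
Solid sphere: I_cm = (2/5)MR² = (2/5)(1.92)(0.328)² = 0.082625 kg m²; centre at d = 0.694 m, so I = I_cm + Md² gives I = 0.082625 + (1.92)(0.694)² = 1.0074 kg m².
Total I = 0.12573 + 2.0796 + 1.0074 = 3.2127 kg m².

3.21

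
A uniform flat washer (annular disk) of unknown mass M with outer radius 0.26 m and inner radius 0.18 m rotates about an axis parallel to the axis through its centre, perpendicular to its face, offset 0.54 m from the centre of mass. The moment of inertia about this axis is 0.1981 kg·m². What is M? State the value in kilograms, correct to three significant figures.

0.580

I = I_cm + Md² = (1/2)M(R²+r²) + Md² = M·[0.5·[(0.26)² + (0.18)²] + (0.54)²] = M·0.3416.
So M = 0.1981 / 0.3416 = 0.57992 kg.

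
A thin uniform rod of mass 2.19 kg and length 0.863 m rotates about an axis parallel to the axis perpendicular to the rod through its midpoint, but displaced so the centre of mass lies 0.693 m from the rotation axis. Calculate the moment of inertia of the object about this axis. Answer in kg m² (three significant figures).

I_cm = (1/12)ML² = (1/12)(2.19)(0.863)² = 0.13592 kg m²; centre at d = 0.693 m, so I = I_cm + Md² gives I = 0.13592 + (2.19)(0.693)² = 1.1877 kg m².

1.19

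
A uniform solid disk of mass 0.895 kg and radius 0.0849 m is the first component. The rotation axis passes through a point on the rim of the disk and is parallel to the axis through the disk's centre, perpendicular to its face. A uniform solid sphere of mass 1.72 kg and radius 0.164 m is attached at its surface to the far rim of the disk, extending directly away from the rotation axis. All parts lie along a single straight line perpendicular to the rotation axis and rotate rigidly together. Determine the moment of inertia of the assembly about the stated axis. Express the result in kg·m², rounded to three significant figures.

0.220

Solid disk: I_cm = (1/2)MR² = (1/2)(0.895)(0.0849)² = 0.0032256 kg·m²; centre at d = 0.0849 m, so the parallel axis theorem gives I = 0.0032256 + (0.895)(0.0849)² = 0.0096768 kg·m².
Solid sphere: I_cm = (2/5)MR² = (2/5)(1.72)(0.164)² = 0.018504 kg·m²; centre at d = 0.0849 + 0.0849 + 0.164 = 0.3338 m, so the parallel axis theorem gives I = 0.018504 + (1.72)(0.3338)² = 0.21015 kg·m².
Total I = 0.0096768 + 0.21015 = 0.21983 kg·m².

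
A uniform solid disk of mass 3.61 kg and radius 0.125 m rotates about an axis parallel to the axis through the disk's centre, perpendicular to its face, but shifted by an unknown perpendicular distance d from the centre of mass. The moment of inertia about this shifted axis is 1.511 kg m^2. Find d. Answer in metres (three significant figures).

0.641

About the centre-of-mass axis, I_cm = (1/2)MR² = (1/2)(3.61)(0.125)² = 0.028203 kg m^2.
Parallel axis theorem: I = I_cm + Md², so Md² = 1.511 − 0.028203 = 1.4828 kg m^2.
d = √(1.4828 / 3.61) = 0.6409 m.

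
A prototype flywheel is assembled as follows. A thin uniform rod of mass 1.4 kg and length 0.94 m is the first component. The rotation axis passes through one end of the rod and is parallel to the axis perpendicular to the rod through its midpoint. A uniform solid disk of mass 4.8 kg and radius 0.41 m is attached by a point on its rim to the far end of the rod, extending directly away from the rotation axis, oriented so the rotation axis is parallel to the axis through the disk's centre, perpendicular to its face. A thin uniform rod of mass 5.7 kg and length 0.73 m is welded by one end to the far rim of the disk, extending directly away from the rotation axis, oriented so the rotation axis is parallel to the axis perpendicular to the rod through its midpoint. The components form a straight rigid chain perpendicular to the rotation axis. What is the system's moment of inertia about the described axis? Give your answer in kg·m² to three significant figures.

35.6

Thin rod: I_cm = (1/12)ML² = (1/12)(1.4)(0.94)² = 0.10309 kg·m²; centre at d = 0.47 m, so I = I_cm + Md² gives I = 0.10309 + (1.4)(0.47)² = 0.41235 kg·m².
Solid disk: I_cm = (1/2)MR² = (1/2)(4.8)(0.41)² = 0.40344 kg·m²; centre at d = 0.47 + 0.47 + 0.41 = 1.35 m, so I = I_cm + Md² gives I = 0.40344 + (4.8)(1.35)² = 9.1514 kg·m².
Thin rod: I_cm = (1/12)ML² = (1/12)(5.7)(0.73)² = 0.25313 kg·m²; centre at d = 0.47 + 0.47 + 0.41 + 0.41 + 0.365 = 2.125 m, so I = I_cm + Md² gives I = 0.25313 + (5.7)(2.125)² = 25.992 kg·m².
Total I = 0.41235 + 9.1514 + 25.992 = 35.556 kg·m².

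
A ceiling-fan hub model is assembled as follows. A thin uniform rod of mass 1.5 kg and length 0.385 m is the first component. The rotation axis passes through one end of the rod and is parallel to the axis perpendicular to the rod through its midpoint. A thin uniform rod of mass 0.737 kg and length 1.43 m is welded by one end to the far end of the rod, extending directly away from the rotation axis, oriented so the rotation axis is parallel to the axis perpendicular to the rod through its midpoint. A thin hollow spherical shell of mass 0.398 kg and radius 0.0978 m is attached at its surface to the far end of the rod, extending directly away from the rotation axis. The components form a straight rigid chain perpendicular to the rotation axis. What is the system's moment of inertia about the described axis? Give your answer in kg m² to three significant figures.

2.55

Thin rod: I_cm = (1/12)ML² = (1/12)(1.5)(0.385)² = 0.018528 kg m²; centre at d = 0.1925 m, so the parallel axis theorem gives I = 0.018528 + (1.5)(0.1925)² = 0.074112 kg m².
Thin rod: I_cm = (1/12)ML² = (1/12)(0.737)(1.43)² = 0.12559 kg m²; centre at d = 0.1925 + 0.1925 + 0.715 = 1.1 m, so the parallel axis theorem gives I = 0.12559 + (0.737)(1.1)² = 1.0174 kg m².
Spherical shell: I_cm = (2/3)MR² = (2/3)(0.398)(0.0978)² = 0.0025379 kg m²; centre at d = 0.1925 + 0.1925 + 0.715 + 0.715 + 0.0978 = 1.9128 m, so the parallel axis theorem gives I = 0.0025379 + (0.398)(1.9128)² = 1.4587 kg m².
Total I = 0.074112 + 1.0174 + 1.4587 = 2.5502 kg m².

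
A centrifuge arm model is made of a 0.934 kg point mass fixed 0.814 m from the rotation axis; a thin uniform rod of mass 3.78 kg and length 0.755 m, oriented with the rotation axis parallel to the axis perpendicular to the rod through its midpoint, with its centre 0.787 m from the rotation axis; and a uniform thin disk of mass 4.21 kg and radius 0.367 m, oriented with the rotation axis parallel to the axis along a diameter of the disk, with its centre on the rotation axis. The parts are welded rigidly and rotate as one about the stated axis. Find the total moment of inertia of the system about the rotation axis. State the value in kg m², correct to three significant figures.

3.28

Point mass: I_cm = 0; centre at d = 0.814 m, so I = I_cm + Md² gives I = 0 + (0.934)(0.814)² = 0.61886 kg m².
Thin rod: I_cm = (1/12)ML² = (1/12)(3.78)(0.755)² = 0.17956 kg m²; centre at d = 0.787 m, so I = I_cm + Md² gives I = 0.17956 + (3.78)(0.787)² = 2.5208 kg m².
Thin disk: I_cm = (1/4)MR² = (1/4)(4.21)(0.367)² = 0.14176 kg m²; axis through the centre, so I = 0.14176 kg m².
Total I = 0.61886 + 2.5208 + 0.14176 = 3.2814 kg m².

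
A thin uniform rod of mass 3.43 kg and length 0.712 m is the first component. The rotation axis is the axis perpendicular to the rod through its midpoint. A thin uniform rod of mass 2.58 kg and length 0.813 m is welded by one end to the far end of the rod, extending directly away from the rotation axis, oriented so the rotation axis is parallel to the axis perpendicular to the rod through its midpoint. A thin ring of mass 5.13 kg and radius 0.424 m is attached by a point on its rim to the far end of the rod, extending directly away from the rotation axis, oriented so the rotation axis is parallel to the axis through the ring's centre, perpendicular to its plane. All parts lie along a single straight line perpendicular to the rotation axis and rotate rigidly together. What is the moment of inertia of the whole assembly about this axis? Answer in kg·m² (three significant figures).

Thin rod: I_cm = (1/12)ML² = (1/12)(3.43)(0.712)² = 0.1449 kg·m²; axis through the centre, so I = 0.1449 kg·m².
Thin rod: I_cm = (1/12)ML² = (1/12)(2.58)(0.813)² = 0.14211 kg·m²; centre at d = 0.356 + 0.4065 = 0.7625 m, so I = I_cm + Md² gives I = 0.14211 + (2.58)(0.7625)² = 1.6421 kg·m².
Thin ring: I_cm = MR² = (5.13)(0.424)² = 0.92225 kg·m²; centre at d = 0.356 + 0.4065 + 0.4065 + 0.424 = 1.593 m, so I = I_cm + Md² gives I = 0.92225 + (5.13)(1.593)² = 13.94 kg·m².
Total I = 0.1449 + 1.6421 + 13.94 = 15.727 kg·m².

15.7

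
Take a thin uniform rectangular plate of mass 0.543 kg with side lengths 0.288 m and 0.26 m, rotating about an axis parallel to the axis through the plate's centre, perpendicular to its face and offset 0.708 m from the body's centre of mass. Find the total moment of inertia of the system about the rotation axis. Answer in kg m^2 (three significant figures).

0.279

I_cm = (1/12)M(a²+b²) = (1/12)(0.543)[(0.288)² + (0.26)²] = 0.0068121 kg m^2; centre at d = 0.708 m, so the parallel axis theorem gives I = 0.0068121 + (0.543)(0.708)² = 0.279 kg m^2.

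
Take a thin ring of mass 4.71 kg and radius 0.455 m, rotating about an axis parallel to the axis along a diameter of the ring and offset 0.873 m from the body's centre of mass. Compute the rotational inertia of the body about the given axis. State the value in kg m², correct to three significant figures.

I_cm = (1/2)MR² = (1/2)(4.71)(0.455)² = 0.48754 kg m²; centre at d = 0.873 m, so I = I_cm + Md² gives I = 0.48754 + (4.71)(0.873)² = 4.0772 kg m².

4.08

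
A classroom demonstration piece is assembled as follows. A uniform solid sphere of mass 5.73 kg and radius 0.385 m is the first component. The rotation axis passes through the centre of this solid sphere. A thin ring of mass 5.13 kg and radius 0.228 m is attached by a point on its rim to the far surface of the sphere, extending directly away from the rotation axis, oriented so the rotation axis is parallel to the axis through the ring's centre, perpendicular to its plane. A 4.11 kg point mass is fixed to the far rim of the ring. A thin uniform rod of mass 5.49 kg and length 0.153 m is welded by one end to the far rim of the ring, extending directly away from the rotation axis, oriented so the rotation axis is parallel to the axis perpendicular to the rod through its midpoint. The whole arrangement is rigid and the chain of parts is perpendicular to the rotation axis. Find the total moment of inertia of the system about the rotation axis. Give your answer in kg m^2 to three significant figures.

Solid sphere: I_cm = (2/5)MR² = (2/5)(5.73)(0.385)² = 0.33973 kg m^2; axis through the centre, so I = 0.33973 kg m^2.
Thin ring: I_cm = MR² = (5.13)(0.228)² = 0.26668 kg m^2; centre at d = 0.385 + 0.228 = 0.613 m, so the parallel axis theorem gives I = 0.26668 + (5.13)(0.613)² = 2.1944 kg m^2.
Point mass: I_cm = 0; centre at d = 0.385 + 0.228 + 0.228 = 0.841 m, so the parallel axis theorem gives I = 0 + (4.11)(0.841)² = 2.9069 kg m^2.
Thin rod: I_cm = (1/12)ML² = (1/12)(5.49)(0.153)² = 0.01071 kg m^2; centre at d = 0.385 + 0.228 + 0.228 + 0.0765 = 0.9175 m, so the parallel axis theorem gives I = 0.01071 + (5.49)(0.9175)² = 4.6322 kg m^2.
Total I = 0.33973 + 2.1944 + 2.9069 + 4.6322 = 10.073 kg m^2.

10.1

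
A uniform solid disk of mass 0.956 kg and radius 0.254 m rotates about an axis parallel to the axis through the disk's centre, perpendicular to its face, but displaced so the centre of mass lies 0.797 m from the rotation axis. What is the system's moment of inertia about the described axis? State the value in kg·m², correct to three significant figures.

0.638

I_cm = (1/2)MR² = (1/2)(0.956)(0.254)² = 0.030839 kg·m²; centre at d = 0.797 m, so the parallel axis theorem gives I = 0.030839 + (0.956)(0.797)² = 0.6381 kg·m².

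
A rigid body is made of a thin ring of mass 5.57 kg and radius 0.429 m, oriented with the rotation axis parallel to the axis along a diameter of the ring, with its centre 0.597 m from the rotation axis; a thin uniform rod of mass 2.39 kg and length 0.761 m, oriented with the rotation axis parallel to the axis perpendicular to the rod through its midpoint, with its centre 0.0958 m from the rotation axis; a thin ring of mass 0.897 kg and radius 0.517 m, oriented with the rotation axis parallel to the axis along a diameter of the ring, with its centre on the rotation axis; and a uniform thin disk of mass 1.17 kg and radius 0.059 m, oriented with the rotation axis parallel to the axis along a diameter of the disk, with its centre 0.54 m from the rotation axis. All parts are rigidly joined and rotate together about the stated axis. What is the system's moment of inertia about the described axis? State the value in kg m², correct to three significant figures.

Thin ring: I_cm = (1/2)MR² = (1/2)(5.57)(0.429)² = 0.51255 kg m²; centre at d = 0.597 m, so the parallel axis theorem gives I = 0.51255 + (5.57)(0.597)² = 2.4978 kg m².
Thin rod: I_cm = (1/12)ML² = (1/12)(2.39)(0.761)² = 0.11534 kg m²; centre at d = 0.0958 m, so the parallel axis theorem gives I = 0.11534 + (2.39)(0.0958)² = 0.13728 kg m².
Thin ring: I_cm = (1/2)MR² = (1/2)(0.897)(0.517)² = 0.11988 kg m²; axis through the centre, so I = 0.11988 kg m².
Thin disk: I_cm = (1/4)MR² = (1/4)(1.17)(0.059)² = 0.0010182 kg m²; centre at d = 0.54 m, so the parallel axis theorem gives I = 0.0010182 + (1.17)(0.54)² = 0.34219 kg m².
Total I = 2.4978 + 0.13728 + 0.11988 + 0.34219 = 3.0971 kg m².

3.10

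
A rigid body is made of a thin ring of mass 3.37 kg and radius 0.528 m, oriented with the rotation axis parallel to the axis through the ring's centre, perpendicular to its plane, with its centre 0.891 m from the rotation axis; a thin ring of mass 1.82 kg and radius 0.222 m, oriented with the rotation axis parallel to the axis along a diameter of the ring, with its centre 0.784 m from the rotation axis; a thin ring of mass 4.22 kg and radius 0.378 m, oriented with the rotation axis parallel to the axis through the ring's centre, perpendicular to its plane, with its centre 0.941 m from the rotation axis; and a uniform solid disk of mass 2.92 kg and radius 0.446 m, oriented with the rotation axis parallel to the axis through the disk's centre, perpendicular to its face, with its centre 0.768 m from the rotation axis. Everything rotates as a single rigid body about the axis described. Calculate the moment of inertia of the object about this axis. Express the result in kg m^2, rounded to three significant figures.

Thin ring: I_cm = MR² = (3.37)(0.528)² = 0.9395 kg m^2; centre at d = 0.891 m, so the parallel axis theorem gives I = 0.9395 + (3.37)(0.891)² = 3.6149 kg m^2.
Thin ring: I_cm = (1/2)MR² = (1/2)(1.82)(0.222)² = 0.044848 kg m^2; centre at d = 0.784 m, so the parallel axis theorem gives I = 0.044848 + (1.82)(0.784)² = 1.1635 kg m^2.
Thin ring: I_cm = MR² = (4.22)(0.378)² = 0.60297 kg m^2; centre at d = 0.941 m, so the parallel axis theorem gives I = 0.60297 + (4.22)(0.941)² = 4.3397 kg m^2.
Solid disk: I_cm = (1/2)MR² = (1/2)(2.92)(0.446)² = 0.29042 kg m^2; centre at d = 0.768 m, so the parallel axis theorem gives I = 0.29042 + (2.92)(0.768)² = 2.0127 kg m^2.
Total I = 3.6149 + 1.1635 + 4.3397 + 2.0127 = 11.131 kg m^2.

11.1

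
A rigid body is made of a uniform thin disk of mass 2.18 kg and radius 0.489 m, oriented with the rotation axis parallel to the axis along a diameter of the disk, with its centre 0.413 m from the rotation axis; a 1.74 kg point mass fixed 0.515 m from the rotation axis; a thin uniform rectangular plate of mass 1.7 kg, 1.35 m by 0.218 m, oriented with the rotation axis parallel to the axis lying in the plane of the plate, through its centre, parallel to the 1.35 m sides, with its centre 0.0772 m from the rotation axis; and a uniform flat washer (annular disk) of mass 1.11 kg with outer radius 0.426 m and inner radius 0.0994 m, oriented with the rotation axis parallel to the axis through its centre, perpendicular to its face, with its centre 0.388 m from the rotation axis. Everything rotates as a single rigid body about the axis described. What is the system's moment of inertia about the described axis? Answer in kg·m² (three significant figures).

1.25

Thin disk: I_cm = (1/4)MR² = (1/4)(2.18)(0.489)² = 0.13032 kg·m²; centre at d = 0.413 m, so I = I_cm + Md² gives I = 0.13032 + (2.18)(0.413)² = 0.50216 kg·m².
Point mass: I_cm = 0; centre at d = 0.515 m, so I = I_cm + Md² gives I = 0 + (1.74)(0.515)² = 0.46149 kg·m².
Rectangular plate: I_cm = (1/12)Mb² = (1/12)(1.7)(0.218)² = 0.0067326 kg·m²; centre at d = 0.0772 m, so I = I_cm + Md² gives I = 0.0067326 + (1.7)(0.0772)² = 0.016864 kg·m².
Annular disk: I_cm = (1/2)M(R²+r²) = (1/2)(1.11)[(0.426)² + (0.0994)²] = 0.1062 kg·m²; centre at d = 0.388 m, so I = I_cm + Md² gives I = 0.1062 + (1.11)(0.388)² = 0.27331 kg·m².
Total I = 0.50216 + 0.46149 + 0.016864 + 0.27331 = 1.2538 kg·m².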